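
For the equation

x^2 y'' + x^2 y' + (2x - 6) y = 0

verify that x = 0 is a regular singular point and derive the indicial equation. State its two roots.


Divide by x^2 to reach normal form y'' + P_1(x) y' + P_2(x) y = 0 with P_1(x) = 1 and P_2(x) = 2/x - 6/x^2.
x = 0 is a singular point because the y-coefficient 2/x - 6/x^2 has a pole at x = 0.
It is a regular singular point because x P_1(x) = p(x) = x and x^2 P_2(x) = q(x) = 2x - 6 are polynomials, hence analytic at x = 0.
p(0) = 0,  q(0) = -6.
Indicial equation: r(r-1) + p(0) r + q(0) = 0, i.e. r^2 + (p(0) - 1) r + q(0) = 0, i.e. r^2 - 1 r - 6 = 0.
Discriminant: (-1)^2 - 4(-6) = 25, so r = (1 ± 5)/2.
Solving: r_1 = 3, r_2 = -2.

indicial: r^2 - 1 r - 6 = 0; roots r_1 = 3, r_2 = -2


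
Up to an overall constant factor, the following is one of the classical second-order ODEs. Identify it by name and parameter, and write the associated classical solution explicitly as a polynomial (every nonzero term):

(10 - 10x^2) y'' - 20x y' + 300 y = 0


All three coefficients share the factor 10; dividing through by 10 gives  (1 - x^2) y'' - 2x y' + 30 y = 0.
This matches the Legendre equation (1 - x^2) y'' - 2x y' + n(n+1) y = 0 (note the -2x y' term) with n(n+1) = 30, so n = 5; the polynomial solution is P_5(x).
With y = sum_k a_k x^k, matching x^k gives (k+2)(k+1) a_{k+2} = [k(k+1) - n(n+1)] a_k = (k - 5)(k + 6) a_k. The right side vanishes at k = 5, so the series with the parity of 5 terminates at degree 5.
Standard normalization (P_n(1) = 1): leading coefficient (2n)!/(2^n (n!)^2) = 3628800/(32*14400) = 63/8, so a_5 = 63/8. Work downward with a_k = (k+1)(k+2) a_{k+2} / ((k - 5)(k + 6)):
  a_3 = (4)(5)(63/8) / ((3 - 5)(3 + 6)) = (315/2)/(-18) = -35/4
  a_1 = (2)(3)(-35/4) / ((1 - 5)(1 + 6)) = (-105/2)/(-28) = 15/8
Hence P_5(x) = 63 x^5/8 - 35 x^3/4 + 15 x/8.

P_5(x); series = 63 x^5/8 - 35 x^3/4 + 15 x/8


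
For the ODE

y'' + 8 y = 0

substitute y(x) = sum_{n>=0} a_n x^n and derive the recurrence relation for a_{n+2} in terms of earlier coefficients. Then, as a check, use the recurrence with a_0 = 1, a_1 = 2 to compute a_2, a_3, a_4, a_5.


Substitute y = sum_n a_n x^n into y'' + (const) y = 0.
y''(x) = sum_{n>=0} (n+2)(n+1) a_{n+2} x^n.
The ODE becomes sum_n [(n+2)(n+1) a_{n+2} + 8 a_n] x^n = 0.
Setting each coefficient to zero gives the recurrence:
  (n+2)(n+1) a_{n+2} + 8 a_n = 0,
  a_{n+2} = -8 / ((n+1)(n+2)) a_n.

Check with a_0 = 1, a_1 = 2 (apply the recurrence for n = 0, 1, 2, 3): a_0 = 1, a_1 = 2, a_2 = -4, a_3 = -8/3, a_4 = 8/3, a_5 = 16/15.

a_{n+2} = -8/((n+1)(n+2)) * a_n; check: a_0 = 1, a_1 = 2, a_2 = -4, a_3 = -8/3, a_4 = 8/3, a_5 = 16/15


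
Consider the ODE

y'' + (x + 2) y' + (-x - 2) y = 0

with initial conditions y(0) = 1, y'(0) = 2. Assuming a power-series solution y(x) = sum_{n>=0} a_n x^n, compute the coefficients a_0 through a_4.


Ansatz: y(x) = sum_{n>=0} a_n x^n, so y'(x) = sum_{n>=1} n a_n x^(n-1) and y''(x) = sum_{n>=2} n(n-1) a_n x^(n-2).
Substitute into P(x) y'' + Q(x) y' + R(x) y = 0 with P(x) = 1, Q(x) = x + 2, R(x) = -x - 2, and match powers of x.
Initial conditions: a_0 = 1, a_1 = 2.
Setting the coefficient of each power of x to zero and solving order by order (substituting the coefficients already found):
  x^0: 2 a_2 + 2 a_1 - 2 a_0 = 0  ->  2 a_2 = -2 a_1 + 2 a_0 = -2  ->  a_2 = -1
  x^1: 6 a_3 + 4 a_2 - a_1 - a_0 = 0  ->  6 a_3 = -4 a_2 + a_1 + a_0 = 7  ->  a_3 = 7/6
  x^2: 12 a_4 + 6 a_3 - a_1 = 0  ->  12 a_4 = -6 a_3 + a_1 = -5  ->  a_4 = -5/12
Truncated series: y(x) = 1 + 2 x - x^2 + (7/6) x^3 - (5/12) x^4 + O(x^5).

a_0 = 1; a_1 = 2; a_2 = -1; a_3 = 7/6; a_4 = -5/12


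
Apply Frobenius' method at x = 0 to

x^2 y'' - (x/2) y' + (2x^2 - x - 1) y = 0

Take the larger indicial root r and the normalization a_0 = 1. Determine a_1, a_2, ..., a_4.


Write in Frobenius form y'' + (p(x)/x) y' + (q(x)/x^2) y = 0:
  p(x) = -1/2,  q(x) = 2x^2 - x - 1.
Indicial equation: r(r-1) + (-1/2) r + (-1) = 0 -> roots r_1 = 2, r_2 = -1/2.
Take r = r_1 = 2. Let y(x) = x^r sum_{n>=0} a_n x^n with a_0 = 1.
Substitute y = x^r sum a_n x^n and match x^{r+n}. The recurrence is
  D(n) a_n - 1 a_{n-1} + 2 a_{n-2} = 0,  where D(n) = (r+n)(r+n-1) + (-1/2)(r+n) + (-1).
  a_n = [1 a_{n-1} - 2 a_{n-2}] / D(n).
Since the indicial polynomial factors as (r - r_1)(r - r_2), D(n) = (r_1 + n - r_1)(r_1 + n - r_2) = n(n + 5/2).
Evaluating step by step (a_0 = 1):
  n = 1: D(1) = 1(1 + 5/2) = 7/2; numerator = 1(1) = 1; a_1 = (1)/(7/2) = 2/7
  n = 2: D(2) = 2(2 + 5/2) = 9; numerator = 1(2/7) - 2(1) = -12/7; a_2 = (-12/7)/(9) = -4/21
  n = 3: D(3) = 3(3 + 5/2) = 33/2; numerator = 1(-4/21) - 2(2/7) = -16/21; a_3 = (-16/21)/(33/2) = -32/693
  n = 4: D(4) = 4(4 + 5/2) = 26; numerator = 1(-32/693) - 2(-4/21) = 232/693; a_4 = (232/693)/(26) = 116/9009

r = 2; a_0 = 1; a_1 = 2/7; a_2 = -4/21; a_3 = -32/693; a_4 = 116/9009


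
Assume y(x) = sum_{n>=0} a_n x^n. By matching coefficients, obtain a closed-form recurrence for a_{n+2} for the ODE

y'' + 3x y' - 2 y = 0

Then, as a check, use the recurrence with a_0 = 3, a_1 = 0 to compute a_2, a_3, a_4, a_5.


Substitute y = sum_n a_n x^n.
y''(x) has coefficient (n+2)(n+1) a_{n+2} at x^n;
3 x y'(x) has coefficient 3 n a_n at x^n (shift);
-2 y(x) has coefficient -2 a_n at x^n.
Matching x^n: (n+2)(n+1) a_{n+2} + (3n - 2) a_n = 0.
Thus a_{n+2} = (-3n + 2) / ((n+1)(n+2)) * a_n.

Check with a_0 = 3, a_1 = 0 (apply the recurrence for n = 0, 1, 2, 3): a_0 = 3, a_1 = 0, a_2 = 3, a_3 = 0, a_4 = -1, a_5 = 0.

a_(n+2) = (-3n + 2) / ((n+1)(n+2)) * a_n; check: a_0 = 3, a_1 = 0, a_2 = 3, a_3 = 0, a_4 = -1, a_5 = 0


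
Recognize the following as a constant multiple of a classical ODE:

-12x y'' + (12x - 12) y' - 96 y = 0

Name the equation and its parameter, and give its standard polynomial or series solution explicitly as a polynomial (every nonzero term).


All three coefficients share the factor -12; dividing through by -12 gives  x y'' + (1 - x) y' + 8 y = 0.
This matches the Laguerre equation x y'' + (1 - x) y' + n y = 0 with n = 8; the polynomial solution is L_8(x).
With y = sum_k a_k x^k, matching x^k gives (k+1)k a_{k+1} + (k+1) a_{k+1} - k a_k + n a_k = 0, i.e. (k+1)^2 a_{k+1} = (k - n) a_k = (k - 8) a_k. The right side vanishes at k = 8, so the series terminates at degree 8.
Standard normalization L_n(0) = 1 gives a_0 = 1. Work upward with a_{k+1} = (k - 8) a_k / (k+1)^2:
  a_1 = (0 - 8)(1) / 1^2 = -8/1 = -8
  a_2 = (1 - 8)(-8) / 2^2 = 56/4 = 14
  a_3 = (2 - 8)(14) / 3^2 = -84/9 = -28/3
  a_4 = (3 - 8)(-28/3) / 4^2 = (140/3)/16 = 35/12
  a_5 = (4 - 8)(35/12) / 5^2 = (-35/3)/25 = -7/15
  a_6 = (5 - 8)(-7/15) / 6^2 = (7/5)/36 = 7/180
  a_7 = (6 - 8)(7/180) / 7^2 = (-7/90)/49 = -1/630
  a_8 = (7 - 8)(-1/630) / 8^2 = (1/630)/64 = 1/40320
Hence L_8(x) = x^8/40320 - x^7/630 + 7 x^6/180 - 7 x^5/15 + 35 x^4/12 - 28 x^3/3 + 14 x^2 - 8 x + 1.

L_8(x); series = x^8/40320 - x^7/630 + 7 x^6/180 - 7 x^5/15 + 35 x^4/12 - 28 x^3/3 + 14 x^2 - 8 x + 1


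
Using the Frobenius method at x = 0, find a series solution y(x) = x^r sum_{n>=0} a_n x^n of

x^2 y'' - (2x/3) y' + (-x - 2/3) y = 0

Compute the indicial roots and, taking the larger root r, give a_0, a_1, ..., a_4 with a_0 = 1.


Write in Frobenius form y'' + (p(x)/x) y' + (q(x)/x^2) y = 0:
  p(x) = -2/3,  q(x) = -x - 2/3.
Indicial equation: r(r-1) + (-2/3) r + (-2/3) = 0 -> roots r_1 = 2, r_2 = -1/3.
Take r = r_1 = 2. Let y(x) = x^r sum_{n>=0} a_n x^n with a_0 = 1.
Substitute y = x^r sum a_n x^n and match x^{r+n}. The recurrence is
  D(n) a_n - 1 a_{n-1} = 0,  where D(n) = (r+n)(r+n-1) + (-2/3)(r+n) + (-2/3).
  a_n = 1 / D(n) * a_{n-1}.
Since the indicial polynomial factors as (r - r_1)(r - r_2), D(n) = (r_1 + n - r_1)(r_1 + n - r_2) = n(n + 7/3).
Evaluating step by step (a_0 = 1):
  n = 1: D(1) = 1(1 + 7/3) = 10/3; numerator = 1(1) = 1; a_1 = (1)/(10/3) = 3/10
  n = 2: D(2) = 2(2 + 7/3) = 26/3; numerator = 1(3/10) = 3/10; a_2 = (3/10)/(26/3) = 9/260
  n = 3: D(3) = 3(3 + 7/3) = 16; numerator = 1(9/260) = 9/260; a_3 = (9/260)/(16) = 9/4160
  n = 4: D(4) = 4(4 + 7/3) = 76/3; numerator = 1(9/4160) = 9/4160; a_4 = (9/4160)/(76/3) = 27/316160

r = 2; a_0 = 1; a_1 = 3/10; a_2 = 9/260; a_3 = 9/4160; a_4 = 27/316160


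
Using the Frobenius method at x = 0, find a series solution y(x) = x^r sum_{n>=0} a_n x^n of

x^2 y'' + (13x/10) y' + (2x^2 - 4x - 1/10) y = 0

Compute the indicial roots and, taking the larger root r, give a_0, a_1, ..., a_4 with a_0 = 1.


Write in Frobenius form y'' + (p(x)/x) y' + (q(x)/x^2) y = 0:
  p(x) = 13/10,  q(x) = 2x^2 - 4x - 1/10.
Indicial equation: r(r-1) + (13/10) r + (-1/10) = 0 -> roots r_1 = 1/5, r_2 = -1/2.
Take r = r_1 = 1/5. Let y(x) = x^r sum_{n>=0} a_n x^n with a_0 = 1.
Substitute y = x^r sum a_n x^n and match x^{r+n}. The recurrence is
  D(n) a_n - 4 a_{n-1} + 2 a_{n-2} = 0,  where D(n) = (r+n)(r+n-1) + (13/10)(r+n) + (-1/10).
  a_n = [4 a_{n-1} - 2 a_{n-2}] / D(n).
Since the indicial polynomial factors as (r - r_1)(r - r_2), D(n) = (r_1 + n - r_1)(r_1 + n - r_2) = n(n + 7/10).
Evaluating step by step (a_0 = 1):
  n = 1: D(1) = 1(1 + 7/10) = 17/10; numerator = 4(1) = 4; a_1 = (4)/(17/10) = 40/17
  n = 2: D(2) = 2(2 + 7/10) = 27/5; numerator = 4(40/17) - 2(1) = 126/17; a_2 = (126/17)/(27/5) = 70/51
  n = 3: D(3) = 3(3 + 7/10) = 111/10; numerator = 4(70/51) - 2(40/17) = 40/51; a_3 = (40/51)/(111/10) = 400/5661
  n = 4: D(4) = 4(4 + 7/10) = 94/5; numerator = 4(400/5661) - 2(70/51) = -820/333; a_4 = (-820/333)/(94/5) = -2050/15651

r = 1/5; a_0 = 1; a_1 = 40/17; a_2 = 70/51; a_3 = 400/5661; a_4 = -2050/15651


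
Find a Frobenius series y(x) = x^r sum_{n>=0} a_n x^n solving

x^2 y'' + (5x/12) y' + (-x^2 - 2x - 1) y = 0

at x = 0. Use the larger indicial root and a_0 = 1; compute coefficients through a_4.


Write in Frobenius form y'' + (p(x)/x) y' + (q(x)/x^2) y = 0:
  p(x) = 5/12,  q(x) = -x^2 - 2x - 1.
Indicial equation: r(r-1) + (5/12) r + (-1) = 0 -> roots r_1 = 4/3, r_2 = -3/4.
Take r = r_1 = 4/3. Let y(x) = x^r sum_{n>=0} a_n x^n with a_0 = 1.
Substitute y = x^r sum a_n x^n and match x^{r+n}. The recurrence is
  D(n) a_n - 2 a_{n-1} - 1 a_{n-2} = 0,  where D(n) = (r+n)(r+n-1) + (5/12)(r+n) + (-1).
  a_n = [2 a_{n-1} + 1 a_{n-2}] / D(n).
Since the indicial polynomial factors as (r - r_1)(r - r_2), D(n) = (r_1 + n - r_1)(r_1 + n - r_2) = n(n + 25/12).
Evaluating step by step (a_0 = 1):
  n = 1: D(1) = 1(1 + 25/12) = 37/12; numerator = 2(1) = 2; a_1 = (2)/(37/12) = 24/37
  n = 2: D(2) = 2(2 + 25/12) = 49/6; numerator = 2(24/37) + 1(1) = 85/37; a_2 = (85/37)/(49/6) = 510/1813
  n = 3: D(3) = 3(3 + 25/12) = 61/4; numerator = 2(510/1813) + 1(24/37) = 2196/1813; a_3 = (2196/1813)/(61/4) = 144/1813
  n = 4: D(4) = 4(4 + 25/12) = 73/3; numerator = 2(144/1813) + 1(510/1813) = 114/259; a_4 = (114/259)/(73/3) = 342/18907

r = 4/3; a_0 = 1; a_1 = 24/37; a_2 = 510/1813; a_3 = 144/1813; a_4 = 342/18907


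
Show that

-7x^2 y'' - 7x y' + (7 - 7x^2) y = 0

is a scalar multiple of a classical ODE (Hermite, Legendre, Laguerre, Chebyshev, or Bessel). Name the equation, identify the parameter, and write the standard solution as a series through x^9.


All three coefficients share the factor -7; dividing through by -7 gives  x^2 y'' + x y' + (x^2 - 1) y = 0.
This matches the Bessel equation x^2 y'' + x y' + (x^2 - nu^2) y = 0 with nu^2 = 1, so nu = 1; the solution bounded at x = 0 is J_1(x).
Frobenius at x = 0: indicial roots ±nu; for r = nu the recurrence k(k + 2nu) c_k = -c_{k-2} gives the standard series J_nu(x) = sum_{k>=0} (-1)^k / (k! (k+nu)!) (x/2)^(2k+nu). Evaluate the first 5 terms:
  k = 0: (-1)^0 / (0! * 1! * 2^1) x^1 = 1/(1*1*2) x^1 = (1/2) x^1
  k = 1: (-1)^1 / (1! * 2! * 2^3) x^3 = -1/(1*2*8) x^3 = (-1/16) x^3
  k = 2: (-1)^2 / (2! * 3! * 2^5) x^5 = 1/(2*6*32) x^5 = (1/384) x^5
  k = 3: (-1)^3 / (3! * 4! * 2^7) x^7 = -1/(6*24*128) x^7 = (-1/18432) x^7
  k = 4: (-1)^4 / (4! * 5! * 2^9) x^9 = 1/(24*120*512) x^9 = (1/1474560) x^9
Hence J_1(x) = x^9/1474560 - x^7/18432 + x^5/384 - x^3/16 + x/2 + ....

J_1(x); series = x^9/1474560 - x^7/18432 + x^5/384 - x^3/16 + x/2


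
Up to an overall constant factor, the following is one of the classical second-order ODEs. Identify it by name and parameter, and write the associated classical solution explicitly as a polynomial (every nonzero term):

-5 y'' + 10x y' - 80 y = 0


All three coefficients share the factor -5; dividing through by -5 gives  y'' - 2x y' + 16 y = 0.
This matches the Hermite equation y'' - 2x y' + 2n y = 0 with 2n = 16, so n = 8; the polynomial solution is H_8(x).
With y = sum_k a_k x^k, matching x^k gives (k+2)(k+1) a_{k+2} = 2(k - n) a_k = 2(k - 8) a_k. The right side vanishes at k = 8, so the series with the parity of 8 terminates at degree 8.
Standard normalization: leading coefficient of H_n is 2^n, so a_8 = 2^8 = 256. Work downward with a_k = (k+1)(k+2) a_{k+2} / (2(k - n)):
  a_6 = (7)(8)(256) / (2(6 - 8)) = 14336/(-4) = -3584
  a_4 = (5)(6)(-3584) / (2(4 - 8)) = -107520/(-8) = 13440
  a_2 = (3)(4)(13440) / (2(2 - 8)) = 161280/(-12) = -13440
  a_0 = (1)(2)(-13440) / (2(0 - 8)) = -26880/(-16) = 1680
Hence H_8(x) = 256 x^8 - 3584 x^6 + 13440 x^4 - 13440 x^2 + 1680.

H_8(x); series = 256 x^8 - 3584 x^6 + 13440 x^4 - 13440 x^2 + 1680


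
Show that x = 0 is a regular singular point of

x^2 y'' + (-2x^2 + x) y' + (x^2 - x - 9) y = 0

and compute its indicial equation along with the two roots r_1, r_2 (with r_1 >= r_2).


Divide by x^2 to reach normal form y'' + P_1(x) y' + P_2(x) y = 0 with P_1(x) = -2 + 1/x and P_2(x) = 1 - 1/x - 9/x^2.
x = 0 is a singular point because the y'-coefficient -2 + 1/x has a pole at x = 0 and the y-coefficient 1 - 1/x - 9/x^2 has a pole at x = 0.
It is a regular singular point because x P_1(x) = p(x) = 1 - 2x and x^2 P_2(x) = q(x) = x^2 - x - 9 are polynomials, hence analytic at x = 0.
p(0) = 1,  q(0) = -9.
Indicial equation: r(r-1) + p(0) r + q(0) = 0, i.e. r^2 + (p(0) - 1) r + q(0) = 0, i.e. r^2 - 9 = 0.
Discriminant: (0)^2 - 4(-9) = 36, so r = (0 ± 6)/2.
Solving: r_1 = 3, r_2 = -3.

indicial: r^2 - 9 = 0; roots r_1 = 3, r_2 = -3


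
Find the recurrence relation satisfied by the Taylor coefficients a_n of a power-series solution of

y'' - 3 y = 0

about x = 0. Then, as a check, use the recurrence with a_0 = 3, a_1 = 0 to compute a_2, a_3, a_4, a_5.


Substitute y = sum_n a_n x^n into y'' + (const) y = 0.
y''(x) = sum_{n>=0} (n+2)(n+1) a_{n+2} x^n.
The ODE becomes sum_n [(n+2)(n+1) a_{n+2} - 3 a_n] x^n = 0.
Setting each coefficient to zero gives the recurrence:
  (n+2)(n+1) a_{n+2} - 3 a_n = 0,
  a_{n+2} = 3 / ((n+1)(n+2)) a_n.

Check with a_0 = 3, a_1 = 0 (apply the recurrence for n = 0, 1, 2, 3): a_0 = 3, a_1 = 0, a_2 = 9/2, a_3 = 0, a_4 = 9/8, a_5 = 0.

a_{n+2} = 3/((n+1)(n+2)) * a_n; check: a_0 = 3, a_1 = 0, a_2 = 9/2, a_3 = 0, a_4 = 9/8, a_5 = 0


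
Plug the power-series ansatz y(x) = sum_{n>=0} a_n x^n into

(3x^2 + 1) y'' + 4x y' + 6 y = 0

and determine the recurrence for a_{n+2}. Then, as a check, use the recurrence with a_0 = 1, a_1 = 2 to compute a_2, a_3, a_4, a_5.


Substitute y = sum_n a_n x^n.
(1 + 3 x^2) y'' contributes (n+2)(n+1) a_{n+2} + 3 n(n-1) a_n at x^n.
4 x y'(x) contributes 4 n a_n at x^n.
6 y(x) contributes 6 a_n at x^n.
Matching x^n: (n+2)(n+1) a_{n+2} + (3 n(n-1) + 4 n + 6) a_n = 0.
Thus a_{n+2} = (-3 n(n-1) - 4 n - 6) / ((n+1)(n+2)) * a_n.

Check with a_0 = 1, a_1 = 2 (apply the recurrence for n = 0, 1, 2, 3): a_0 = 1, a_1 = 2, a_2 = -3, a_3 = -10/3, a_4 = 5, a_5 = 6.

a_(n+2) = (-3 n(n-1) - 4 n - 6) / ((n+1)(n+2)) * a_n; check: a_0 = 1, a_1 = 2, a_2 = -3, a_3 = -10/3, a_4 = 5, a_5 = 6


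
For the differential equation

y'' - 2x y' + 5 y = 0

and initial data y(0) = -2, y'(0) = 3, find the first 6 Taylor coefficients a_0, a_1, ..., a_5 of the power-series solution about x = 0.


Ansatz: y(x) = sum_{n>=0} a_n x^n, so y'(x) = sum_{n>=1} n a_n x^(n-1) and y''(x) = sum_{n>=2} n(n-1) a_n x^(n-2).
Substitute into P(x) y'' + Q(x) y' + R(x) y = 0 with P(x) = 1, Q(x) = -2x, R(x) = 5, and match powers of x.
Initial conditions: a_0 = -2, a_1 = 3.
Setting the coefficient of each power of x to zero and solving order by order (substituting the coefficients already found):
  x^0: 2 a_2 + 5 a_0 = 0  ->  2 a_2 = -5 a_0 = 10  ->  a_2 = 5
  x^1: 6 a_3 + 3 a_1 = 0  ->  6 a_3 = -3 a_1 = -9  ->  a_3 = -3/2
  x^2: 12 a_4 + a_2 = 0  ->  12 a_4 = -a_2 = -5  ->  a_4 = -5/12
  x^3: 20 a_5 - a_3 = 0  ->  20 a_5 = a_3 = -3/2  ->  a_5 = -3/40
Truncated series: y(x) = -2 + 3 x + 5 x^2 - (3/2) x^3 - (5/12) x^4 - (3/40) x^5 + O(x^6).

a_0 = -2; a_1 = 3; a_2 = 5; a_3 = -3/2; a_4 = -5/12; a_5 = -3/40


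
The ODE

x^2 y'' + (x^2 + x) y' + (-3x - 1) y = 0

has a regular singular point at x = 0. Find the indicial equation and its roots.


Divide by x^2 to reach normal form y'' + P_1(x) y' + P_2(x) y = 0 with P_1(x) = 1 + 1/x and P_2(x) = -3/x - 1/x^2.
x = 0 is a singular point because the y'-coefficient 1 + 1/x has a pole at x = 0 and the y-coefficient -3/x - 1/x^2 has a pole at x = 0.
It is a regular singular point because x P_1(x) = p(x) = x + 1 and x^2 P_2(x) = q(x) = -3x - 1 are polynomials, hence analytic at x = 0.
p(0) = 1,  q(0) = -1.
Indicial equation: r(r-1) + p(0) r + q(0) = 0, i.e. r^2 + (p(0) - 1) r + q(0) = 0, i.e. r^2 - 1 = 0.
Discriminant: (0)^2 - 4(-1) = 4, so r = (0 ± 2)/2.
Solving: r_1 = 1, r_2 = -1.

indicial: r^2 - 1 = 0; roots r_1 = 1, r_2 = -1


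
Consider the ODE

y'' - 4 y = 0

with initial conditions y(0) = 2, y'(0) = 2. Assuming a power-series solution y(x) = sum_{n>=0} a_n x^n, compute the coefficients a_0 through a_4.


Ansatz: y(x) = sum_{n>=0} a_n x^n, so y'(x) = sum_{n>=1} n a_n x^(n-1) and y''(x) = sum_{n>=2} n(n-1) a_n x^(n-2).
Substitute into P(x) y'' + Q(x) y' + R(x) y = 0 with P(x) = 1, Q(x) = 0, R(x) = -4, and match powers of x.
Initial conditions: a_0 = 2, a_1 = 2.
Setting the coefficient of each power of x to zero and solving order by order (substituting the coefficients already found):
  x^0: 2 a_2 - 4 a_0 = 0  ->  2 a_2 = 4 a_0 = 8  ->  a_2 = 4
  x^1: 6 a_3 - 4 a_1 = 0  ->  6 a_3 = 4 a_1 = 8  ->  a_3 = 4/3
  x^2: 12 a_4 - 4 a_2 = 0  ->  12 a_4 = 4 a_2 = 16  ->  a_4 = 4/3
Truncated series: y(x) = 2 + 2 x + 4 x^2 + (4/3) x^3 + (4/3) x^4 + O(x^5).

a_0 = 2; a_1 = 2; a_2 = 4; a_3 = 4/3; a_4 = 4/3


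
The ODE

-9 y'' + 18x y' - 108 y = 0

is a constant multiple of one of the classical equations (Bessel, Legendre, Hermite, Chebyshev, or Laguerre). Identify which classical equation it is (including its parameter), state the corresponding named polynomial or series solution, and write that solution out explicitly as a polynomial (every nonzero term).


All three coefficients share the factor -9; dividing through by -9 gives  y'' - 2x y' + 12 y = 0.
This matches the Hermite equation y'' - 2x y' + 2n y = 0 with 2n = 12, so n = 6; the polynomial solution is H_6(x).
With y = sum_k a_k x^k, matching x^k gives (k+2)(k+1) a_{k+2} = 2(k - n) a_k = 2(k - 6) a_k. The right side vanishes at k = 6, so the series with the parity of 6 terminates at degree 6.
Standard normalization: leading coefficient of H_n is 2^n, so a_6 = 2^6 = 64. Work downward with a_k = (k+1)(k+2) a_{k+2} / (2(k - n)):
  a_4 = (5)(6)(64) / (2(4 - 6)) = 1920/(-4) = -480
  a_2 = (3)(4)(-480) / (2(2 - 6)) = -5760/(-8) = 720
  a_0 = (1)(2)(720) / (2(0 - 6)) = 1440/(-12) = -120
Hence H_6(x) = 64 x^6 - 480 x^4 + 720 x^2 - 120.

H_6(x); series = 64 x^6 - 480 x^4 + 720 x^2 - 120


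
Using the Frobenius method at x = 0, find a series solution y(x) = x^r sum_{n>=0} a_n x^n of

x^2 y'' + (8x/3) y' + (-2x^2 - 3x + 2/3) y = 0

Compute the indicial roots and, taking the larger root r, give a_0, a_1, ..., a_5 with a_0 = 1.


Write in Frobenius form y'' + (p(x)/x) y' + (q(x)/x^2) y = 0:
  p(x) = 8/3,  q(x) = -2x^2 - 3x + 2/3.
Indicial equation: r(r-1) + (8/3) r + (2/3) = 0 -> roots r_1 = -2/3, r_2 = -1.
Take r = r_1 = -2/3. Let y(x) = x^r sum_{n>=0} a_n x^n with a_0 = 1.
Substitute y = x^r sum a_n x^n and match x^{r+n}. The recurrence is
  D(n) a_n - 3 a_{n-1} - 2 a_{n-2} = 0,  where D(n) = (r+n)(r+n-1) + (8/3)(r+n) + (2/3).
  a_n = [3 a_{n-1} + 2 a_{n-2}] / D(n).
Since the indicial polynomial factors as (r - r_1)(r - r_2), D(n) = (r_1 + n - r_1)(r_1 + n - r_2) = n(n + 1/3).
Evaluating step by step (a_0 = 1):
  n = 1: D(1) = 1(1 + 1/3) = 4/3; numerator = 3(1) = 3; a_1 = (3)/(4/3) = 9/4
  n = 2: D(2) = 2(2 + 1/3) = 14/3; numerator = 3(9/4) + 2(1) = 35/4; a_2 = (35/4)/(14/3) = 15/8
  n = 3: D(3) = 3(3 + 1/3) = 10; numerator = 3(15/8) + 2(9/4) = 81/8; a_3 = (81/8)/(10) = 81/80
  n = 4: D(4) = 4(4 + 1/3) = 52/3; numerator = 3(81/80) + 2(15/8) = 543/80; a_4 = (543/80)/(52/3) = 1629/4160
  n = 5: D(5) = 5(5 + 1/3) = 80/3; numerator = 3(1629/4160) + 2(81/80) = 13311/4160; a_5 = (13311/4160)/(80/3) = 39933/332800

r = -2/3; a_0 = 1; a_1 = 9/4; a_2 = 15/8; a_3 = 81/80; a_4 = 1629/4160; a_5 = 39933/332800


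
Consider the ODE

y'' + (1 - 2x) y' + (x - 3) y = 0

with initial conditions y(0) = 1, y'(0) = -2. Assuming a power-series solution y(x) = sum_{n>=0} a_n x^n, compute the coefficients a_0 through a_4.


Ansatz: y(x) = sum_{n>=0} a_n x^n, so y'(x) = sum_{n>=1} n a_n x^(n-1) and y''(x) = sum_{n>=2} n(n-1) a_n x^(n-2).
Substitute into P(x) y'' + Q(x) y' + R(x) y = 0 with P(x) = 1, Q(x) = 1 - 2x, R(x) = x - 3, and match powers of x.
Initial conditions: a_0 = 1, a_1 = -2.
Setting the coefficient of each power of x to zero and solving order by order (substituting the coefficients already found):
  x^0: 2 a_2 + a_1 - 3 a_0 = 0  ->  2 a_2 = -a_1 + 3 a_0 = 5  ->  a_2 = 5/2
  x^1: 6 a_3 + 2 a_2 - 5 a_1 + a_0 = 0  ->  6 a_3 = -2 a_2 + 5 a_1 - a_0 = -16  ->  a_3 = -8/3
  x^2: 12 a_4 + 3 a_3 - 7 a_2 + a_1 = 0  ->  12 a_4 = -3 a_3 + 7 a_2 - a_1 = 55/2  ->  a_4 = 55/24
Truncated series: y(x) = 1 - 2 x + (5/2) x^2 - (8/3) x^3 + (55/24) x^4 + O(x^5).

a_0 = 1; a_1 = -2; a_2 = 5/2; a_3 = -8/3; a_4 = 55/24


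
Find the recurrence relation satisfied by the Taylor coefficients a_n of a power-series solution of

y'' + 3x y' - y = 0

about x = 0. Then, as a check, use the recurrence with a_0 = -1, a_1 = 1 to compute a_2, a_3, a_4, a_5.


Substitute y = sum_n a_n x^n.
y''(x) has coefficient (n+2)(n+1) a_{n+2} at x^n;
3 x y'(x) has coefficient 3 n a_n at x^n (shift);
-y(x) has coefficient -1 a_n at x^n.
Matching x^n: (n+2)(n+1) a_{n+2} + (3n - 1) a_n = 0.
Thus a_{n+2} = (-3n + 1) / ((n+1)(n+2)) * a_n.

Check with a_0 = -1, a_1 = 1 (apply the recurrence for n = 0, 1, 2, 3): a_0 = -1, a_1 = 1, a_2 = -1/2, a_3 = -1/3, a_4 = 5/24, a_5 = 2/15.

a_(n+2) = (-3n + 1) / ((n+1)(n+2)) * a_n; check: a_0 = -1, a_1 = 1, a_2 = -1/2, a_3 = -1/3, a_4 = 5/24, a_5 = 2/15


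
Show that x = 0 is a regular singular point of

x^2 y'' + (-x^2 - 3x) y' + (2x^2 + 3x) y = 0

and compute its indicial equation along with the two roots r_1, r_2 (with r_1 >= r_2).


Divide by x^2 to reach normal form y'' + P_1(x) y' + P_2(x) y = 0 with P_1(x) = -1 - 3/x and P_2(x) = 2 + 3/x.
x = 0 is a singular point because the y'-coefficient -1 - 3/x has a pole at x = 0 and the y-coefficient 2 + 3/x has a pole at x = 0.
It is a regular singular point because x P_1(x) = p(x) = -x - 3 and x^2 P_2(x) = q(x) = 2x^2 + 3x are polynomials, hence analytic at x = 0.
p(0) = -3,  q(0) = 0.
Indicial equation: r(r-1) + p(0) r + q(0) = 0, i.e. r^2 + (p(0) - 1) r + q(0) = 0, i.e. r^2 - 4 r = 0.
Discriminant: (-4)^2 - 4(0) = 16, so r = (4 ± 4)/2.
Solving: r_1 = 4, r_2 = 0.

indicial: r^2 - 4 r = 0; roots r_1 = 4, r_2 = 0


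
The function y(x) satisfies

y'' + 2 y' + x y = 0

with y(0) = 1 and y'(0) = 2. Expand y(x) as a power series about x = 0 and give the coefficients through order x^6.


Ansatz: y(x) = sum_{n>=0} a_n x^n, so y'(x) = sum_{n>=1} n a_n x^(n-1) and y''(x) = sum_{n>=2} n(n-1) a_n x^(n-2).
Substitute into P(x) y'' + Q(x) y' + R(x) y = 0 with P(x) = 1, Q(x) = 2, R(x) = x, and match powers of x.
Initial conditions: a_0 = 1, a_1 = 2.
Setting the coefficient of each power of x to zero and solving order by order (substituting the coefficients already found):
  x^0: 2 a_2 + 2 a_1 = 0  ->  2 a_2 = -2 a_1 = -4  ->  a_2 = -2
  x^1: 6 a_3 + 4 a_2 + a_0 = 0  ->  6 a_3 = -4 a_2 - a_0 = 7  ->  a_3 = 7/6
  x^2: 12 a_4 + 6 a_3 + a_1 = 0  ->  12 a_4 = -6 a_3 - a_1 = -9  ->  a_4 = -3/4
  x^3: 20 a_5 + 8 a_4 + a_2 = 0  ->  20 a_5 = -8 a_4 - a_2 = 8  ->  a_5 = 2/5
  x^4: 30 a_6 + 10 a_5 + a_3 = 0  ->  30 a_6 = -10 a_5 - a_3 = -31/6  ->  a_6 = -31/180
Truncated series: y(x) = 1 + 2 x - 2 x^2 + (7/6) x^3 - (3/4) x^4 + (2/5) x^5 - (31/180) x^6 + O(x^7).

a_0 = 1; a_1 = 2; a_2 = -2; a_3 = 7/6; a_4 = -3/4; a_5 = 2/5; a_6 = -31/180


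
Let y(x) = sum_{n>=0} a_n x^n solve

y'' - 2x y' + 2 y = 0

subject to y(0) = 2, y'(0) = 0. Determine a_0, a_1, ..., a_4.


Ansatz: y(x) = sum_{n>=0} a_n x^n, so y'(x) = sum_{n>=1} n a_n x^(n-1) and y''(x) = sum_{n>=2} n(n-1) a_n x^(n-2).
Substitute into P(x) y'' + Q(x) y' + R(x) y = 0 with P(x) = 1, Q(x) = -2x, R(x) = 2, and match powers of x.
Initial conditions: a_0 = 2, a_1 = 0.
Setting the coefficient of each power of x to zero and solving order by order (substituting the coefficients already found):
  x^0: 2 a_2 + 2 a_0 = 0  ->  2 a_2 = -2 a_0 = -4  ->  a_2 = -2
  x^1: 6 a_3 = 0  ->  a_3 = 0
  x^2: 12 a_4 - 2 a_2 = 0  ->  12 a_4 = 2 a_2 = -4  ->  a_4 = -1/3
Truncated series: y(x) = 2 - 2 x^2 - (1/3) x^4 + O(x^5).

a_0 = 2; a_1 = 0; a_2 = -2; a_3 = 0; a_4 = -1/3


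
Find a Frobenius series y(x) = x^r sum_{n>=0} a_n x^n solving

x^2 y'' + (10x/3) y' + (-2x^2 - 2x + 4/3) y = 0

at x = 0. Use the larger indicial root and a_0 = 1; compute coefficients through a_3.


Write in Frobenius form y'' + (p(x)/x) y' + (q(x)/x^2) y = 0:
  p(x) = 10/3,  q(x) = -2x^2 - 2x + 4/3.
Indicial equation: r(r-1) + (10/3) r + (4/3) = 0 -> roots r_1 = -1, r_2 = -4/3.
Take r = r_1 = -1. Let y(x) = x^r sum_{n>=0} a_n x^n with a_0 = 1.
Substitute y = x^r sum a_n x^n and match x^{r+n}. The recurrence is
  D(n) a_n - 2 a_{n-1} - 2 a_{n-2} = 0,  where D(n) = (r+n)(r+n-1) + (10/3)(r+n) + (4/3).
  a_n = [2 a_{n-1} + 2 a_{n-2}] / D(n).
Since the indicial polynomial factors as (r - r_1)(r - r_2), D(n) = (r_1 + n - r_1)(r_1 + n - r_2) = n(n + 1/3).
Evaluating step by step (a_0 = 1):
  n = 1: D(1) = 1(1 + 1/3) = 4/3; numerator = 2(1) = 2; a_1 = (2)/(4/3) = 3/2
  n = 2: D(2) = 2(2 + 1/3) = 14/3; numerator = 2(3/2) + 2(1) = 5; a_2 = (5)/(14/3) = 15/14
  n = 3: D(3) = 3(3 + 1/3) = 10; numerator = 2(15/14) + 2(3/2) = 36/7; a_3 = (36/7)/(10) = 18/35

r = -1; a_0 = 1; a_1 = 3/2; a_2 = 15/14; a_3 = 18/35


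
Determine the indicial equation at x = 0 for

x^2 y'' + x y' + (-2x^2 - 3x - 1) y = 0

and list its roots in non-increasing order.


Divide by x^2 to reach normal form y'' + P_1(x) y' + P_2(x) y = 0 with P_1(x) = 1/x and P_2(x) = -2 - 3/x - 1/x^2.
x = 0 is a singular point because the y'-coefficient 1/x has a pole at x = 0 and the y-coefficient -2 - 3/x - 1/x^2 has a pole at x = 0.
It is a regular singular point because x P_1(x) = p(x) = 1 and x^2 P_2(x) = q(x) = -2x^2 - 3x - 1 are polynomials, hence analytic at x = 0.
p(0) = 1,  q(0) = -1.
Indicial equation: r(r-1) + p(0) r + q(0) = 0, i.e. r^2 + (p(0) - 1) r + q(0) = 0, i.e. r^2 - 1 = 0.
Discriminant: (0)^2 - 4(-1) = 4, so r = (0 ± 2)/2.
Solving: r_1 = 1, r_2 = -1.

indicial: r^2 - 1 = 0; roots r_1 = 1, r_2 = -1


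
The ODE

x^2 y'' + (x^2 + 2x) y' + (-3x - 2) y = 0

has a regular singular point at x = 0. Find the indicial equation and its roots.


Divide by x^2 to reach normal form y'' + P_1(x) y' + P_2(x) y = 0 with P_1(x) = 1 + 2/x and P_2(x) = -3/x - 2/x^2.
x = 0 is a singular point because the y'-coefficient 1 + 2/x has a pole at x = 0 and the y-coefficient -3/x - 2/x^2 has a pole at x = 0.
It is a regular singular point because x P_1(x) = p(x) = x + 2 and x^2 P_2(x) = q(x) = -3x - 2 are polynomials, hence analytic at x = 0.
p(0) = 2,  q(0) = -2.
Indicial equation: r(r-1) + p(0) r + q(0) = 0, i.e. r^2 + (p(0) - 1) r + q(0) = 0, i.e. r^2 + 1 r - 2 = 0.
Discriminant: (1)^2 - 4(-2) = 9, so r = (-1 ± 3)/2.
Solving: r_1 = 1, r_2 = -2.

indicial: r^2 + 1 r - 2 = 0; roots r_1 = 1, r_2 = -2


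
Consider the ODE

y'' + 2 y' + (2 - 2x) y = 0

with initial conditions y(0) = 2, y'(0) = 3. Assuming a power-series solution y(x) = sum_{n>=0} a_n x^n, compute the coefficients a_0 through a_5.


Ansatz: y(x) = sum_{n>=0} a_n x^n, so y'(x) = sum_{n>=1} n a_n x^(n-1) and y''(x) = sum_{n>=2} n(n-1) a_n x^(n-2).
Substitute into P(x) y'' + Q(x) y' + R(x) y = 0 with P(x) = 1, Q(x) = 2, R(x) = 2 - 2x, and match powers of x.
Initial conditions: a_0 = 2, a_1 = 3.
Setting the coefficient of each power of x to zero and solving order by order (substituting the coefficients already found):
  x^0: 2 a_2 + 2 a_1 + 2 a_0 = 0  ->  2 a_2 = -2 a_1 - 2 a_0 = -10  ->  a_2 = -5
  x^1: 6 a_3 + 4 a_2 + 2 a_1 - 2 a_0 = 0  ->  6 a_3 = -4 a_2 - 2 a_1 + 2 a_0 = 18  ->  a_3 = 3
  x^2: 12 a_4 + 6 a_3 + 2 a_2 - 2 a_1 = 0  ->  12 a_4 = -6 a_3 - 2 a_2 + 2 a_1 = -2  ->  a_4 = -1/6
  x^3: 20 a_5 + 8 a_4 + 2 a_3 - 2 a_2 = 0  ->  20 a_5 = -8 a_4 - 2 a_3 + 2 a_2 = -44/3  ->  a_5 = -11/15
Truncated series: y(x) = 2 + 3 x - 5 x^2 + 3 x^3 - (1/6) x^4 - (11/15) x^5 + O(x^6).

a_0 = 2; a_1 = 3; a_2 = -5; a_3 = 3; a_4 = -1/6; a_5 = -11/15


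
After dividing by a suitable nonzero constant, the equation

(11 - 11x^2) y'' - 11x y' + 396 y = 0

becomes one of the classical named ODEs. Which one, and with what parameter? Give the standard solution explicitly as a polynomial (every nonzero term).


All three coefficients share the factor 11; dividing through by 11 gives  (1 - x^2) y'' - x y' + 36 y = 0.
This matches the Chebyshev equation (1 - x^2) y'' - x y' + n^2 y = 0 (note the -x y' term, not -2x y') with n^2 = 36, so n = 6; the polynomial solution is T_6(x).
With y = sum_k a_k x^k, matching x^k gives (k+2)(k+1) a_{k+2} = (k^2 - n^2) a_k = (k - 6)(k + 6) a_k. The right side vanishes at k = 6, so the series with the parity of 6 terminates at degree 6.
Standard normalization: leading coefficient of T_n is 2^(n-1), so a_6 = 2^5 = 32. Work downward with a_k = (k+1)(k+2) a_{k+2} / ((k - 6)(k + 6)):
  a_4 = (5)(6)(32) / ((4 - 6)(4 + 6)) = 960/(-20) = -48
  a_2 = (3)(4)(-48) / ((2 - 6)(2 + 6)) = -576/(-32) = 18
  a_0 = (1)(2)(18) / ((0 - 6)(0 + 6)) = 36/(-36) = -1
Hence T_6(x) = 32 x^6 - 48 x^4 + 18 x^2 - 1.

T_6(x); series = 32 x^6 - 48 x^4 + 18 x^2 - 1


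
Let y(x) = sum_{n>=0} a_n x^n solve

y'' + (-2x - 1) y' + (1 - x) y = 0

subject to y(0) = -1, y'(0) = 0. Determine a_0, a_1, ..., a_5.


Ansatz: y(x) = sum_{n>=0} a_n x^n, so y'(x) = sum_{n>=1} n a_n x^(n-1) and y''(x) = sum_{n>=2} n(n-1) a_n x^(n-2).
Substitute into P(x) y'' + Q(x) y' + R(x) y = 0 with P(x) = 1, Q(x) = -2x - 1, R(x) = 1 - x, and match powers of x.
Initial conditions: a_0 = -1, a_1 = 0.
Setting the coefficient of each power of x to zero and solving order by order (substituting the coefficients already found):
  x^0: 2 a_2 - a_1 + a_0 = 0  ->  2 a_2 = a_1 - a_0 = 1  ->  a_2 = 1/2
  x^1: 6 a_3 - 2 a_2 - a_1 - a_0 = 0  ->  6 a_3 = 2 a_2 + a_1 + a_0 = 0  ->  a_3 = 0
  x^2: 12 a_4 - 3 a_3 - 3 a_2 - a_1 = 0  ->  12 a_4 = 3 a_3 + 3 a_2 + a_1 = 3/2  ->  a_4 = 1/8
  x^3: 20 a_5 - 4 a_4 - 5 a_3 - a_2 = 0  ->  20 a_5 = 4 a_4 + 5 a_3 + a_2 = 1  ->  a_5 = 1/20
Truncated series: y(x) = -1 + (1/2) x^2 + (1/8) x^4 + (1/20) x^5 + O(x^6).

a_0 = -1; a_1 = 0; a_2 = 1/2; a_3 = 0; a_4 = 1/8; a_5 = 1/20


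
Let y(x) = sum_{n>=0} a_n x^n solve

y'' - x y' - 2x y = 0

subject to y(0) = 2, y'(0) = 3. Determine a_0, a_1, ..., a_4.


Ansatz: y(x) = sum_{n>=0} a_n x^n, so y'(x) = sum_{n>=1} n a_n x^(n-1) and y''(x) = sum_{n>=2} n(n-1) a_n x^(n-2).
Substitute into P(x) y'' + Q(x) y' + R(x) y = 0 with P(x) = 1, Q(x) = -x, R(x) = -2x, and match powers of x.
Initial conditions: a_0 = 2, a_1 = 3.
Setting the coefficient of each power of x to zero and solving order by order (substituting the coefficients already found):
  x^0: 2 a_2 = 0  ->  a_2 = 0
  x^1: 6 a_3 - a_1 - 2 a_0 = 0  ->  6 a_3 = a_1 + 2 a_0 = 7  ->  a_3 = 7/6
  x^2: 12 a_4 - 2 a_2 - 2 a_1 = 0  ->  12 a_4 = 2 a_2 + 2 a_1 = 6  ->  a_4 = 1/2
Truncated series: y(x) = 2 + 3 x + (7/6) x^3 + (1/2) x^4 + O(x^5).

a_0 = 2; a_1 = 3; a_2 = 0; a_3 = 7/6; a_4 = 1/2


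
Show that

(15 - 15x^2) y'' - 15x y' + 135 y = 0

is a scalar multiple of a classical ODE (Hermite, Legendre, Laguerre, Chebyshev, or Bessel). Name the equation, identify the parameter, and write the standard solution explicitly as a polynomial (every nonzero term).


All three coefficients share the factor 15; dividing through by 15 gives  (1 - x^2) y'' - x y' + 9 y = 0.
This matches the Chebyshev equation (1 - x^2) y'' - x y' + n^2 y = 0 (note the -x y' term, not -2x y') with n^2 = 9, so n = 3; the polynomial solution is T_3(x).
With y = sum_k a_k x^k, matching x^k gives (k+2)(k+1) a_{k+2} = (k^2 - n^2) a_k = (k - 3)(k + 3) a_k. The right side vanishes at k = 3, so the series with the parity of 3 terminates at degree 3.
Standard normalization: leading coefficient of T_n is 2^(n-1), so a_3 = 2^2 = 4. Work downward with a_k = (k+1)(k+2) a_{k+2} / ((k - 3)(k + 3)):
  a_1 = (2)(3)(4) / ((1 - 3)(1 + 3)) = 24/(-8) = -3
Hence T_3(x) = 4 x^3 - 3 x.

T_3(x); series = 4 x^3 - 3 x


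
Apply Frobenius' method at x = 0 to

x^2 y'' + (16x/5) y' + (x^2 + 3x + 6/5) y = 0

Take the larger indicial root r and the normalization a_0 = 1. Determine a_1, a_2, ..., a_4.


Write in Frobenius form y'' + (p(x)/x) y' + (q(x)/x^2) y = 0:
  p(x) = 16/5,  q(x) = x^2 + 3x + 6/5.
Indicial equation: r(r-1) + (16/5) r + (6/5) = 0 -> roots r_1 = -1, r_2 = -6/5.
Take r = r_1 = -1. Let y(x) = x^r sum_{n>=0} a_n x^n with a_0 = 1.
Substitute y = x^r sum a_n x^n and match x^{r+n}. The recurrence is
  D(n) a_n + 3 a_{n-1} + 1 a_{n-2} = 0,  where D(n) = (r+n)(r+n-1) + (16/5)(r+n) + (6/5).
  a_n = [-3 a_{n-1} - 1 a_{n-2}] / D(n).
Since the indicial polynomial factors as (r - r_1)(r - r_2), D(n) = (r_1 + n - r_1)(r_1 + n - r_2) = n(n + 1/5).
Evaluating step by step (a_0 = 1):
  n = 1: D(1) = 1(1 + 1/5) = 6/5; numerator = -3(1) = -3; a_1 = (-3)/(6/5) = -5/2
  n = 2: D(2) = 2(2 + 1/5) = 22/5; numerator = -3(-5/2) - 1(1) = 13/2; a_2 = (13/2)/(22/5) = 65/44
  n = 3: D(3) = 3(3 + 1/5) = 48/5; numerator = -3(65/44) - 1(-5/2) = -85/44; a_3 = (-85/44)/(48/5) = -425/2112
  n = 4: D(4) = 4(4 + 1/5) = 84/5; numerator = -3(-425/2112) - 1(65/44) = -615/704; a_4 = (-615/704)/(84/5) = -1025/19712

r = -1; a_0 = 1; a_1 = -5/2; a_2 = 65/44; a_3 = -425/2112; a_4 = -1025/19712


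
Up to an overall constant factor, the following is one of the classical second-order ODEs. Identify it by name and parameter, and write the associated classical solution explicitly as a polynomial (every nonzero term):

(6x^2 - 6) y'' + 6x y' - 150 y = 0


All three coefficients share the factor -6; dividing through by -6 gives  (1 - x^2) y'' - x y' + 25 y = 0.
This matches the Chebyshev equation (1 - x^2) y'' - x y' + n^2 y = 0 (note the -x y' term, not -2x y') with n^2 = 25, so n = 5; the polynomial solution is T_5(x).
With y = sum_k a_k x^k, matching x^k gives (k+2)(k+1) a_{k+2} = (k^2 - n^2) a_k = (k - 5)(k + 5) a_k. The right side vanishes at k = 5, so the series with the parity of 5 terminates at degree 5.
Standard normalization: leading coefficient of T_n is 2^(n-1), so a_5 = 2^4 = 16. Work downward with a_k = (k+1)(k+2) a_{k+2} / ((k - 5)(k + 5)):
  a_3 = (4)(5)(16) / ((3 - 5)(3 + 5)) = 320/(-16) = -20
  a_1 = (2)(3)(-20) / ((1 - 5)(1 + 5)) = -120/(-24) = 5
Hence T_5(x) = 16 x^5 - 20 x^3 + 5 x.

T_5(x); series = 16 x^5 - 20 x^3 + 5 x


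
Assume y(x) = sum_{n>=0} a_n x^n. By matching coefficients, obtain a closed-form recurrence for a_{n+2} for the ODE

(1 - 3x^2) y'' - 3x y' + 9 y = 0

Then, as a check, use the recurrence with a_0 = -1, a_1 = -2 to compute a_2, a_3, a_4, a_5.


Substitute y = sum_n a_n x^n.
(1 - 3 x^2) y'' contributes (n+2)(n+1) a_{n+2} - 3 n(n-1) a_n at x^n.
-3 x y'(x) contributes -3 n a_n at x^n.
9 y(x) contributes 9 a_n at x^n.
Matching x^n: (n+2)(n+1) a_{n+2} + (-3 n(n-1) - 3 n + 9) a_n = 0.
Thus a_{n+2} = (3 n(n-1) + 3 n - 9) / ((n+1)(n+2)) * a_n.

Check with a_0 = -1, a_1 = -2 (apply the recurrence for n = 0, 1, 2, 3): a_0 = -1, a_1 = -2, a_2 = 9/2, a_3 = 2, a_4 = 9/8, a_5 = 9/5.

a_(n+2) = (3 n(n-1) + 3 n - 9) / ((n+1)(n+2)) * a_n; check: a_0 = -1, a_1 = -2, a_2 = 9/2, a_3 = 2, a_4 = 9/8, a_5 = 9/5


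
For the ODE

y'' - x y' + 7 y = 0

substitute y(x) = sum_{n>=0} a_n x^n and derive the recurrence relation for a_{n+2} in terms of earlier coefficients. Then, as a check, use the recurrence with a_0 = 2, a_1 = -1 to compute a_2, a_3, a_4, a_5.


Substitute y = sum_n a_n x^n.
y''(x) has coefficient (n+2)(n+1) a_{n+2} at x^n;
-x y'(x) has coefficient -n a_n at x^n (shift);
7 y(x) has coefficient 7 a_n at x^n.
Matching x^n: (n+2)(n+1) a_{n+2} + (-n + 7) a_n = 0.
Thus a_{n+2} = (n - 7) / ((n+1)(n+2)) * a_n.

Check with a_0 = 2, a_1 = -1 (apply the recurrence for n = 0, 1, 2, 3): a_0 = 2, a_1 = -1, a_2 = -7, a_3 = 1, a_4 = 35/12, a_5 = -1/5.

a_(n+2) = (n - 7) / ((n+1)(n+2)) * a_n; check: a_0 = 2, a_1 = -1, a_2 = -7, a_3 = 1, a_4 = 35/12, a_5 = -1/5


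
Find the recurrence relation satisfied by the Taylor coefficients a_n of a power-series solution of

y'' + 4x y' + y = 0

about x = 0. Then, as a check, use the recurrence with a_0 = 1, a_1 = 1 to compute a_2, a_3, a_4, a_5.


Substitute y = sum_n a_n x^n.
y''(x) has coefficient (n+2)(n+1) a_{n+2} at x^n;
4 x y'(x) has coefficient 4 n a_n at x^n (shift);
y(x) has coefficient 1 a_n at x^n.
Matching x^n: (n+2)(n+1) a_{n+2} + (4n + 1) a_n = 0.
Thus a_{n+2} = (-4n - 1) / ((n+1)(n+2)) * a_n.

Check with a_0 = 1, a_1 = 1 (apply the recurrence for n = 0, 1, 2, 3): a_0 = 1, a_1 = 1, a_2 = -1/2, a_3 = -5/6, a_4 = 3/8, a_5 = 13/24.

a_(n+2) = (-4n - 1) / ((n+1)(n+2)) * a_n; check: a_0 = 1, a_1 = 1, a_2 = -1/2, a_3 = -5/6, a_4 = 3/8, a_5 = 13/24


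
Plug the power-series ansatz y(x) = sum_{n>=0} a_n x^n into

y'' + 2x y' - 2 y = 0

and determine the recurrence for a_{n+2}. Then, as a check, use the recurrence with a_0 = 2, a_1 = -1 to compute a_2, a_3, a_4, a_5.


Substitute y = sum_n a_n x^n.
y''(x) has coefficient (n+2)(n+1) a_{n+2} at x^n;
2 x y'(x) has coefficient 2 n a_n at x^n (shift);
-2 y(x) has coefficient -2 a_n at x^n.
Matching x^n: (n+2)(n+1) a_{n+2} + (2n - 2) a_n = 0.
Thus a_{n+2} = (-2n + 2) / ((n+1)(n+2)) * a_n.

Check with a_0 = 2, a_1 = -1 (apply the recurrence for n = 0, 1, 2, 3): a_0 = 2, a_1 = -1, a_2 = 2, a_3 = 0, a_4 = -1/3, a_5 = 0.

a_(n+2) = (-2n + 2) / ((n+1)(n+2)) * a_n; check: a_0 = 2, a_1 = -1, a_2 = 2, a_3 = 0, a_4 = -1/3, a_5 = 0


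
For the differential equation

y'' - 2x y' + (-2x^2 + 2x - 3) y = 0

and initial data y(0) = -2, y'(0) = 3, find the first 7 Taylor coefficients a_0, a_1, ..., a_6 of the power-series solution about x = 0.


Ansatz: y(x) = sum_{n>=0} a_n x^n, so y'(x) = sum_{n>=1} n a_n x^(n-1) and y''(x) = sum_{n>=2} n(n-1) a_n x^(n-2).
Substitute into P(x) y'' + Q(x) y' + R(x) y = 0 with P(x) = 1, Q(x) = -2x, R(x) = -2x^2 + 2x - 3, and match powers of x.
Initial conditions: a_0 = -2, a_1 = 3.
Setting the coefficient of each power of x to zero and solving order by order (substituting the coefficients already found):
  x^0: 2 a_2 - 3 a_0 = 0  ->  2 a_2 = 3 a_0 = -6  ->  a_2 = -3
  x^1: 6 a_3 - 5 a_1 + 2 a_0 = 0  ->  6 a_3 = 5 a_1 - 2 a_0 = 19  ->  a_3 = 19/6
  x^2: 12 a_4 - 7 a_2 + 2 a_1 - 2 a_0 = 0  ->  12 a_4 = 7 a_2 - 2 a_1 + 2 a_0 = -31  ->  a_4 = -31/12
  x^3: 20 a_5 - 9 a_3 + 2 a_2 - 2 a_1 = 0  ->  20 a_5 = 9 a_3 - 2 a_2 + 2 a_1 = 81/2  ->  a_5 = 81/40
  x^4: 30 a_6 - 11 a_4 + 2 a_3 - 2 a_2 = 0  ->  30 a_6 = 11 a_4 - 2 a_3 + 2 a_2 = -163/4  ->  a_6 = -163/120
Truncated series: y(x) = -2 + 3 x - 3 x^2 + (19/6) x^3 - (31/12) x^4 + (81/40) x^5 - (163/120) x^6 + O(x^7).

a_0 = -2; a_1 = 3; a_2 = -3; a_3 = 19/6; a_4 = -31/12; a_5 = 81/40; a_6 = -163/120


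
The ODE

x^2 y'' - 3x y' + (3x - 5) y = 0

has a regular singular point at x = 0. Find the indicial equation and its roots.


Divide by x^2 to reach normal form y'' + P_1(x) y' + P_2(x) y = 0 with P_1(x) = -3/x and P_2(x) = 3/x - 5/x^2.
x = 0 is a singular point because the y'-coefficient -3/x has a pole at x = 0 and the y-coefficient 3/x - 5/x^2 has a pole at x = 0.
It is a regular singular point because x P_1(x) = p(x) = -3 and x^2 P_2(x) = q(x) = 3x - 5 are polynomials, hence analytic at x = 0.
p(0) = -3,  q(0) = -5.
Indicial equation: r(r-1) + p(0) r + q(0) = 0, i.e. r^2 + (p(0) - 1) r + q(0) = 0, i.e. r^2 - 4 r - 5 = 0.
Discriminant: (-4)^2 - 4(-5) = 36, so r = (4 ± 6)/2.
Solving: r_1 = 5, r_2 = -1.

indicial: r^2 - 4 r - 5 = 0; roots r_1 = 5, r_2 = -1
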